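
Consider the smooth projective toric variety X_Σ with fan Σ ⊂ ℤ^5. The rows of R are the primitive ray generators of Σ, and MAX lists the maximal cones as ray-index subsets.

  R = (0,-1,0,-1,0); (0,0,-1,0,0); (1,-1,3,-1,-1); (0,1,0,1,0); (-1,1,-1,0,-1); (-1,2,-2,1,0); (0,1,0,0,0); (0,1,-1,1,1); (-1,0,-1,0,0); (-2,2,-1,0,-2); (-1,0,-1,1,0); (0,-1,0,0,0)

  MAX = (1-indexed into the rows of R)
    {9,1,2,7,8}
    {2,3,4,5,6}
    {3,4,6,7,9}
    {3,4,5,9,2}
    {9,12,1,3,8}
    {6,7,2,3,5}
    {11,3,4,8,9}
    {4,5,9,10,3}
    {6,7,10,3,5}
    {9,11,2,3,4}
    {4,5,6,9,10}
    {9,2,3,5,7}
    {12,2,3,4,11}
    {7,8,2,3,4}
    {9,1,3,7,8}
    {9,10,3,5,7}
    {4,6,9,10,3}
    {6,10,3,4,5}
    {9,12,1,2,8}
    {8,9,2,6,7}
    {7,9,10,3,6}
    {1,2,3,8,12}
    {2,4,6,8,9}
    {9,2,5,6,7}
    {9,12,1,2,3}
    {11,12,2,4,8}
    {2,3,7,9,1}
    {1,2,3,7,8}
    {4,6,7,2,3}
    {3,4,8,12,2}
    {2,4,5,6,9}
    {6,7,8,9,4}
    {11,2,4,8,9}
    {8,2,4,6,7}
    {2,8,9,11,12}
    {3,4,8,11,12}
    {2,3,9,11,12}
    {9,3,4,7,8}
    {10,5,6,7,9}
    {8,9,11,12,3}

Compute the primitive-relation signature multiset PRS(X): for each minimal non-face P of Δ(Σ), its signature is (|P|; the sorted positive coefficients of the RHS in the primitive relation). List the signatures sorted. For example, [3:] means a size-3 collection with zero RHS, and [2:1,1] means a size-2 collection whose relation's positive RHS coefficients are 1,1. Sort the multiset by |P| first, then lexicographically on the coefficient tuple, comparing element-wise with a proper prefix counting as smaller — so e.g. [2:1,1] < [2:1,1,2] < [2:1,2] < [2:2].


Primitive collections (25):

  P = {1,4}:  v_{1} + v_{4} = 0  ⇒ sig = [2:]
  P = {7,12}:  v_{7} + v_{12} = 0  ⇒ sig = [2:]
  P = {5,8}:  v_{5} + v_{8} = v_{6}  ⇒ sig = [2:1]
  P = {1,11}:  v_{1} + v_{11} = v_{9} + v_{12}  ⇒ sig = [2:1,1]
  P = {7,11}:  v_{7} + v_{11} = v_{4} + v_{9}  ⇒ sig = [2:1,1]
  P = {1,6}:  v_{1} + v_{6} = v_{2} + v_{7} + v_{9}  ⇒ sig = [2:1,1,1]
  P = {6,12}:  v_{6} + v_{12} = v_{2} + v_{4} + v_{9}  ⇒ sig = [2:1,1,1]
  P = {1,10}:  v_{1} + v_{10} = v_{2} + v_{3} + v_{5} + v_{7} + 2·v_{9}  ⇒ sig = [2:1,1,1,1,2]
  P = {10,12}:  v_{10} + v_{12} = v_{2} + v_{3} + v_{4} + v_{5} + 2·v_{9}  ⇒ sig = [2:1,1,1,1,2]
  P = {10,11}:  v_{10} + v_{11} = v_{2} + v_{3} + 2·v_{4} + v_{5} + 3·v_{9}  ⇒ sig = [2:1,1,1,2,3]
  P = {8,10}:  v_{8} + v_{10} = v_{3} + 2·v_{6} + v_{9}  ⇒ sig = [2:1,1,2]
  P = {1,5}:  v_{1} + v_{5} = 2·v_{2} + v_{3} + v_{7} + 2·v_{9}  ⇒ sig = [2:1,1,2,2]
  P = {5,12}:  v_{5} + v_{12} = 2·v_{2} + v_{3} + v_{4} + 2·v_{9}  ⇒ sig = [2:1,1,2,2]
  P = {6,11}:  v_{6} + v_{11} = v_{2} + 2·v_{4} + 2·v_{9}  ⇒ sig = [2:1,2,2]
  P = {5,11}:  v_{5} + v_{11} = 2·v_{2} + v_{3} + 2·v_{4} + 3·v_{9}  ⇒ sig = [2:1,2,2,3]
  P = {2,10}:  v_{2} + v_{10} = 2·v_{5}  ⇒ sig = [2:2]
  P = {4,9,12}:  v_{4} + v_{9} + v_{12} = v_{11}  ⇒ sig = [3:1]
  P = {3,6,8}:  v_{3} + v_{6} + v_{8} = v_{4} + v_{7}  ⇒ sig = [3:1,1]
  P = {4,5,7}:  v_{4} + v_{5} + v_{7} = v_{3} + 2·v_{6}  ⇒ sig = [3:1,2]
  P = {4,7,10}:  v_{4} + v_{7} + v_{10} = 2·v_{3} + 3·v_{6} + v_{9}  ⇒ sig = [3:1,2,3]
  P = {2,3,8,9}:  v_{2} + v_{3} + v_{8} + v_{9} = 0  ⇒ sig = [4:]
  P = {2,3,6,9}:  v_{2} + v_{3} + v_{6} + v_{9} = v_{5}  ⇒ sig = [4:1]
  P = {2,4,7,9}:  v_{2} + v_{4} + v_{7} + v_{9} = v_{6}  ⇒ sig = [4:1]
  P = {3,5,6,9}:  v_{3} + v_{5} + v_{6} + v_{9} = v_{10}  ⇒ sig = [4:1]
  P = {2,3,8,11}:  v_{2} + v_{3} + v_{8} + v_{11} = v_{4} + v_{12}  ⇒ sig = [4:1,1]

Hence PRS(X_Σ) =
    [2:]
    [2:]
    [2:1]
    [2:1,1]
    [2:1,1]
    [2:1,1,1]
    [2:1,1,1]
    [2:1,1,1,1,2]
    [2:1,1,1,1,2]
    [2:1,1,1,2,3]
    [2:1,1,2]
    [2:1,1,2,2]
    [2:1,1,2,2]
    [2:1,2,2]
    [2:1,2,2,3]
    [2:2]
    [3:1]
    [3:1,1]
    [3:1,2]
    [3:1,2,3]
    [4:]
    [4:1]
    [4:1]
    [4:1]
    [4:1,1]


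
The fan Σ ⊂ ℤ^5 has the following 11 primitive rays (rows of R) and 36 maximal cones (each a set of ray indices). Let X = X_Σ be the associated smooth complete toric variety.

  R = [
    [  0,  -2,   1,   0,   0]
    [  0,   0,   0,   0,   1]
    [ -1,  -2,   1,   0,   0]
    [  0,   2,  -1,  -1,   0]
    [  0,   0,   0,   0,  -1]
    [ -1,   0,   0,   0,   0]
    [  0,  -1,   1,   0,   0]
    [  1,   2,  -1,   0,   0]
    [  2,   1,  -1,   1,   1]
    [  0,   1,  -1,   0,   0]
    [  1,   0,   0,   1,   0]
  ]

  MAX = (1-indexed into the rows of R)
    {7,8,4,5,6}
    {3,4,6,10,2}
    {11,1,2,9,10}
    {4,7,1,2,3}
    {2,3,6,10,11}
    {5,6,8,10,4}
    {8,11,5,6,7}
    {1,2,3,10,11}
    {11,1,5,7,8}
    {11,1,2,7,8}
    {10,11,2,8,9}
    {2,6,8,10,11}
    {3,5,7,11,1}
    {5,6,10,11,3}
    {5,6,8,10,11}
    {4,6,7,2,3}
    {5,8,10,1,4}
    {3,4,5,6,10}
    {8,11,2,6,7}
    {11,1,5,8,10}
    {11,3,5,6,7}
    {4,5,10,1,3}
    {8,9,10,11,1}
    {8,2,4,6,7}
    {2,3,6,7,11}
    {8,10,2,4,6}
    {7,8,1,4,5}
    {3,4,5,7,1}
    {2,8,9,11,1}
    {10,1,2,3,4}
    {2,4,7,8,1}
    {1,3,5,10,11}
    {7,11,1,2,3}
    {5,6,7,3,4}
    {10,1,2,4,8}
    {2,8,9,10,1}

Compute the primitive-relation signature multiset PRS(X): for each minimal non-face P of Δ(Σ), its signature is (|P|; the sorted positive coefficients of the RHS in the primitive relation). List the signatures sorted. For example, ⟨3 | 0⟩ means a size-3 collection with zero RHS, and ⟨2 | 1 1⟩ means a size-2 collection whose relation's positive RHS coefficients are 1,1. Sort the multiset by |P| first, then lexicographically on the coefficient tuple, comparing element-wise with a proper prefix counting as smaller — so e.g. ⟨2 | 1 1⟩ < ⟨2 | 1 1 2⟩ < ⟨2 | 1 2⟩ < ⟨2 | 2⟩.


Σ has 11 primitive collections:

  • {2,5}:  v_{2} + v_{5} = 0  ⇒ sig = ⟨2 | 0⟩
  • {3,8}:  v_{3} + v_{8} = 0  ⇒ sig = ⟨2 | 0⟩
  • {7,10}:  v_{7} + v_{10} = 0  ⇒ sig = ⟨2 | 0⟩
  • {1,6}:  v_{1} + v_{6} = v_{3}  ⇒ sig = ⟨2 | 1⟩
  • {4,11}:  v_{4} + v_{11} = v_{8}  ⇒ sig = ⟨2 | 1⟩
  • {6,9}:  v_{6} + v_{9} = v_{2} + v_{10} + v_{11}  ⇒ sig = ⟨2 | 1 1 1⟩
  • {3,9}:  v_{3} + v_{9} = v_{1} + v_{2} + v_{10} + v_{11}  ⇒ sig = ⟨2 | 1 1 1 1⟩
  • {5,9}:  v_{5} + v_{9} = v_{1} + v_{8} + v_{10} + v_{11}  ⇒ sig = ⟨2 | 1 1 1 1⟩
  • {7,9}:  v_{7} + v_{9} = v_{1} + v_{2} + v_{8} + v_{11}  ⇒ sig = ⟨2 | 1 1 1 1⟩
  • {4,9}:  v_{4} + v_{9} = v_{1} + v_{2} + 2·v_{8} + v_{10}  ⇒ sig = ⟨2 | 1 1 1 2⟩
  • {1,2,8,10,11}:  v_{1} + v_{2} + v_{8} + v_{10} + v_{11} = v_{9}  ⇒ sig = ⟨5 | 1⟩

Hence PRS(X_Σ) =
    |P|=2: 10 collections, coeffs (), (), (), (1), (1), (1,1,1), (1,1,1,1), (1,1,1,1), (1,1,1,1), (1,1,1,2)
    |P|=5: 1 collection, coeffs (1)


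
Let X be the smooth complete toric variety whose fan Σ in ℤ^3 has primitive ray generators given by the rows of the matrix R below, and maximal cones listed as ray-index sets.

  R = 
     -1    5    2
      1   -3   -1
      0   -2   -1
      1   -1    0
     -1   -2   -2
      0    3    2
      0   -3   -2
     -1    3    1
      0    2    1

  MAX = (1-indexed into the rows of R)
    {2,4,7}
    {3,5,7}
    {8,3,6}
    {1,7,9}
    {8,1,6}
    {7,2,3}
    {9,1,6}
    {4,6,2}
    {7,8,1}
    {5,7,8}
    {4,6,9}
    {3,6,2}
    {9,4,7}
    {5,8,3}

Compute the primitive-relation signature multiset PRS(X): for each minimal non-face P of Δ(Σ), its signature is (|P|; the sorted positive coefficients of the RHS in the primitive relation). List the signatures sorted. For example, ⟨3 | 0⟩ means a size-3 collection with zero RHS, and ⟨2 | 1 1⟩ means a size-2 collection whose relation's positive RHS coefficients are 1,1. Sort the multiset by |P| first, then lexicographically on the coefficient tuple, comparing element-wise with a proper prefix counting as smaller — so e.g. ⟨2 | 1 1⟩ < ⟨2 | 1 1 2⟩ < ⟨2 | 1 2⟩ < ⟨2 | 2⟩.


Primitive collections (16):

  P = {2,8}:  v_{2} + v_{8} = 0  ⟹  sig = ⟨2 | 0⟩
  P = {3,9}:  v_{3} + v_{9} = 0  ⟹  sig = ⟨2 | 0⟩
  P = {6,7}:  v_{6} + v_{7} = 0  ⟹  sig = ⟨2 | 0⟩
  P = {1,2}:  v_{1} + v_{2} = v_{9}  ⟹  sig = ⟨2 | 1⟩
  P = {1,3}:  v_{1} + v_{3} = v_{8}  ⟹  sig = ⟨2 | 1⟩
  P = {2,9}:  v_{2} + v_{9} = v_{4}  ⟹  sig = ⟨2 | 1⟩
  P = {3,4}:  v_{3} + v_{4} = v_{2}  ⟹  sig = ⟨2 | 1⟩
  P = {4,5}:  v_{4} + v_{5} = v_{7}  ⟹  sig = ⟨2 | 1⟩
  P = {4,8}:  v_{4} + v_{8} = v_{9}  ⟹  sig = ⟨2 | 1⟩
  P = {8,9}:  v_{8} + v_{9} = v_{1}  ⟹  sig = ⟨2 | 1⟩
  P = {2,5}:  v_{2} + v_{5} = v_{3} + v_{7}  ⟹  sig = ⟨2 | 1 1⟩
  P = {5,6}:  v_{5} + v_{6} = v_{3} + v_{8}  ⟹  sig = ⟨2 | 1 1⟩
  P = {5,9}:  v_{5} + v_{9} = v_{7} + v_{8}  ⟹  sig = ⟨2 | 1 1⟩
  P = {1,5}:  v_{1} + v_{5} = v_{7} + 2·v_{8}  ⟹  sig = ⟨2 | 1 2⟩
  P = {1,4}:  v_{1} + v_{4} = 2·v_{9}  ⟹  sig = ⟨2 | 2⟩
  P = {3,7,8}:  v_{3} + v_{7} + v_{8} = v_{5}  ⟹  sig = ⟨3 | 1⟩

Signatures (|P|; sorted positive RHS coefficients), sorted:
    |P|=2: 15 collections, coeffs (), (), (), (1), (1), (1), (1), (1), (1), (1), (1,1), (1,1), (1,1), (1,2), (2)
    |P|=3: 1 collection, coeffs (1)


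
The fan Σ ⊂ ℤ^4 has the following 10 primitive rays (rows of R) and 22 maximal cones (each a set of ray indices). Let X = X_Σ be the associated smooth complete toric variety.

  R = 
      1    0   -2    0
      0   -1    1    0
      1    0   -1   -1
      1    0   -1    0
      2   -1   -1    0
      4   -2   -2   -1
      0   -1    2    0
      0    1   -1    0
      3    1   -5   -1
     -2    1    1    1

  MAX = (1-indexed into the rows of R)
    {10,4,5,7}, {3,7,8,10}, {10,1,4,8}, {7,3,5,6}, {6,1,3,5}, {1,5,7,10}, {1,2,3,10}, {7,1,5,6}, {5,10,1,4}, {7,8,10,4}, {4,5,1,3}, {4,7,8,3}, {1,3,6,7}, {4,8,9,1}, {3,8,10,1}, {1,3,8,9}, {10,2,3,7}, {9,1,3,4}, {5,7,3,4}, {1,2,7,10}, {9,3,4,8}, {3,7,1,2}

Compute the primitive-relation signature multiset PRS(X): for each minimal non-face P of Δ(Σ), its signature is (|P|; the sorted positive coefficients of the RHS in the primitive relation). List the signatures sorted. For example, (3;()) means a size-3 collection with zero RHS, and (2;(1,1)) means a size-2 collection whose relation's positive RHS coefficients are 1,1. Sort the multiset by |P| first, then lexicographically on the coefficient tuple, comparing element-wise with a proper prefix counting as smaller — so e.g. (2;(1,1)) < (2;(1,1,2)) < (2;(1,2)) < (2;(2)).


20 minimal non-faces of Δ(Σ) (on 10 rays):

  P={2,8}:  v_{2} + v_{8} = 0 — sig = (2;())
  P={6,10}:  v_{6} + v_{10} = v_{5} — sig = (2;(1))
  P={2,4}:  v_{2} + v_{4} = v_{1} + v_{7} — sig = (2;(1,1))
  P={2,9}:  v_{2} + v_{9} = v_{1} + v_{3} + v_{4} — sig = (2;(1,1,1))
  P={6,8}:  v_{6} + v_{8} = v_{3} + v_{4} + v_{5} — sig = (2;(1,1,1))
  P={6,9}:  v_{6} + v_{9} = v_{1} + 2·v_{3} + 2·v_{4} + v_{5} — sig = (2;(1,1,2,2))
  P={5,9}:  v_{5} + v_{9} = v_{1} + v_{3} + 3·v_{4} — sig = (2;(1,1,3))
  P={4,6}:  v_{4} + v_{6} = v_{3} + 2·v_{5} — sig = (2;(1,2))
  P={7,9}:  v_{7} + v_{9} = v_{3} + 2·v_{4} — sig = (2;(1,2))
  P={9,10}:  v_{9} + v_{10} = v_{1} + 2·v_{8} — sig = (2;(1,2))
  P={2,6}:  v_{2} + v_{6} = 3·v_{1} + v_{3} + 3·v_{7} — sig = (2;(1,3,3))
  P={5,8}:  v_{5} + v_{8} = 2·v_{4} — sig = (2;(2))
  P={2,5}:  v_{2} + v_{5} = 2·v_{1} + 2·v_{7} — sig = (2;(2,2))
  P={1,4,7}:  v_{1} + v_{4} + v_{7} = v_{5} — sig = (3;(1))
  P={1,7,8}:  v_{1} + v_{7} + v_{8} = v_{4} — sig = (3;(1))
  P={3,4,10}:  v_{3} + v_{4} + v_{10} = v_{8} — sig = (3;(1))
  P={3,5,10}:  v_{3} + v_{5} + v_{10} = v_{4} — sig = (3;(1))
  P={1,3,7,10}:  v_{1} + v_{3} + v_{7} + v_{10} = 0 — sig = (4;())
  P={1,3,4,8}:  v_{1} + v_{3} + v_{4} + v_{8} = v_{9} — sig = (4;(1))
  P={1,3,5,7}:  v_{1} + v_{3} + v_{5} + v_{7} = v_{6} — sig = (4;(1))

so the primitive-relation signature multiset is
[(2;()), (2;(1)), (2;(1,1)), (2;(1,1,1)), (2;(1,1,1)), (2;(1,1,2,2)), (2;(1,1,3)), (2;(1,2)), (2;(1,2)), (2;(1,2)), (2;(1,3,3)), (2;(2)), (2;(2,2)), (3;(1)), (3;(1)), (3;(1)), (3;(1)), (4;()), (4;(1)), (4;(1))]


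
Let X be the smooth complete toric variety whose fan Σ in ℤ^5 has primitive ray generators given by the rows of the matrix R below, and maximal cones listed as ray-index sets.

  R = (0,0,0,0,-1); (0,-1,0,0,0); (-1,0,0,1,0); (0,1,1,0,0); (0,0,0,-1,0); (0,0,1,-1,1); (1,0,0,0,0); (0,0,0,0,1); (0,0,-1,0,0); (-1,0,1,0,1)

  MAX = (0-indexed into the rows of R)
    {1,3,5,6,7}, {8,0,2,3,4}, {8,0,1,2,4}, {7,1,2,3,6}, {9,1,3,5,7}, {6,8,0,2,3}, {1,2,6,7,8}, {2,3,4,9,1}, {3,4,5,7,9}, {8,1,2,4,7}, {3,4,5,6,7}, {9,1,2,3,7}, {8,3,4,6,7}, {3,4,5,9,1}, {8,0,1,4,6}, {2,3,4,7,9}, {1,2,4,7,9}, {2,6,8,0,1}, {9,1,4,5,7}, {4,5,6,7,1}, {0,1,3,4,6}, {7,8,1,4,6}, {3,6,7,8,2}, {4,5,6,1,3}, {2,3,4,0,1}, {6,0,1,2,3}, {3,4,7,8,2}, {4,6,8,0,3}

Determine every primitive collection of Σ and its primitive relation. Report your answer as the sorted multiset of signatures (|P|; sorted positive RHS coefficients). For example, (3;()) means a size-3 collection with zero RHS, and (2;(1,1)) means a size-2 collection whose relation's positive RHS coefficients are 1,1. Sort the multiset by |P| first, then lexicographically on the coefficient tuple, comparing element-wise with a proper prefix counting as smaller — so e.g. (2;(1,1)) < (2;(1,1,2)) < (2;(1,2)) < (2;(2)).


|primitive collections| = 10. Relations:

  {0,7}:  v_{0} + v_{7} = 0 ; sig = (2;())
  {2,5}:  v_{2} + v_{5} = v_{9} ; sig = (2;(1))
  {5,8}:  v_{5} + v_{8} = v_{4} + v_{7} ; sig = (2;(1,1))
  {0,5}:  v_{0} + v_{5} = v_{1} + v_{3} + v_{4} ; sig = (2;(1,1,1))
  {6,9}:  v_{6} + v_{9} = v_{1} + v_{3} + v_{7} ; sig = (2;(1,1,1))
  {8,9}:  v_{8} + v_{9} = v_{2} + v_{4} + v_{7} ; sig = (2;(1,1,1))
  {0,9}:  v_{0} + v_{9} = v_{1} + v_{2} + v_{3} + v_{4} ; sig = (2;(1,1,1,1))
  {1,3,8}:  v_{1} + v_{3} + v_{8} = 0 ; sig = (3;())
  {2,4,6}:  v_{2} + v_{4} + v_{6} = 0 ; sig = (3;())
  {1,3,4,7}:  v_{1} + v_{3} + v_{4} + v_{7} = v_{5} ; sig = (4;(1))

so the primitive-relation signature multiset is
    (2;())
    (2;(1))
    (2;(1,1))
    (2;(1,1,1))
    (2;(1,1,1))
    (2;(1,1,1))
    (2;(1,1,1,1))
    (3;())
    (3;())
    (4;(1))


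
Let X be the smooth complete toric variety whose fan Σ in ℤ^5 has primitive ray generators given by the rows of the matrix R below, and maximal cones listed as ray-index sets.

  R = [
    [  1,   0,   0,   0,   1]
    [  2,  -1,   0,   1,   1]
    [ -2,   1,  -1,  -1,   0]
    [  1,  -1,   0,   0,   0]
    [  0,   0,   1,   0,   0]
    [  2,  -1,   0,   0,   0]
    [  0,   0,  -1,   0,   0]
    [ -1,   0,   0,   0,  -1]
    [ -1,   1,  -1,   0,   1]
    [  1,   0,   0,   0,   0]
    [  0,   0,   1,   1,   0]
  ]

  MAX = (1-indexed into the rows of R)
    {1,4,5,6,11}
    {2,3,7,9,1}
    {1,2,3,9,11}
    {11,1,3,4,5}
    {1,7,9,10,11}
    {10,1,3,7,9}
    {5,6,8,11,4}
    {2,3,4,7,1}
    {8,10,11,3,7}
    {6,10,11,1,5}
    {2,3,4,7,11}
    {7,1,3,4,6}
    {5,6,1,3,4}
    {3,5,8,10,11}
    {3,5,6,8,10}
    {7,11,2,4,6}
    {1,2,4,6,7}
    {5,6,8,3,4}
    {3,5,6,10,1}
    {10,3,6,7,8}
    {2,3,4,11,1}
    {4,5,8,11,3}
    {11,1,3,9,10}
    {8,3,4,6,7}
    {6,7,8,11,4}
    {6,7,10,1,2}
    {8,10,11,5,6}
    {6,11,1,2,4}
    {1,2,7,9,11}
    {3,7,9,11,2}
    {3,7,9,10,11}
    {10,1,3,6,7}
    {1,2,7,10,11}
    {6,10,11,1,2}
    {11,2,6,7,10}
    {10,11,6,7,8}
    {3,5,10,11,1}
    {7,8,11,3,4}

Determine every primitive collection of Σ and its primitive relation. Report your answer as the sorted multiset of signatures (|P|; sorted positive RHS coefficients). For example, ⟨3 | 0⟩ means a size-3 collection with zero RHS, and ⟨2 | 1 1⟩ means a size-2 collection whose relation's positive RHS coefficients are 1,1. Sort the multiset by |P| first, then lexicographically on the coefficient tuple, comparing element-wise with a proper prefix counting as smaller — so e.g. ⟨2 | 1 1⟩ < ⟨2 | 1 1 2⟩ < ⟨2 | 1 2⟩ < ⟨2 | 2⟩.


16 minimal non-faces of Δ(Σ) (on 11 rays):

  P={1,8}:  v_{1} + v_{8} = 0  so sig = ⟨2 | 0⟩
  P={5,7}:  v_{5} + v_{7} = 0  so sig = ⟨2 | 0⟩
  P={4,10}:  v_{4} + v_{10} = v_{6}  so sig = ⟨2 | 1⟩
  P={4,9}:  v_{4} + v_{9} = v_{2} + v_{3}  so sig = ⟨2 | 1 1⟩
  P={6,9}:  v_{6} + v_{9} = v_{1} + v_{7}  so sig = ⟨2 | 1 1⟩
  P={2,5}:  v_{2} + v_{5} = v_{1} + v_{4} + v_{11}  so sig = ⟨2 | 1 1 1⟩
  P={2,8}:  v_{2} + v_{8} = v_{4} + v_{7} + v_{11}  so sig = ⟨2 | 1 1 1⟩
  P={5,9}:  v_{5} + v_{9} = v_{1} + v_{3} + v_{11}  so sig = ⟨2 | 1 1 1⟩
  P={8,9}:  v_{8} + v_{9} = v_{3} + v_{7} + v_{11}  so sig = ⟨2 | 1 1 1⟩
  P={3,6,11}:  v_{3} + v_{6} + v_{11} = 0  so sig = ⟨3 | 0⟩
  P={2,3,10}:  v_{2} + v_{3} + v_{10} = v_{1} + v_{7}  so sig = ⟨3 | 1 1⟩
  P={2,3,6}:  v_{2} + v_{3} + v_{6} = v_{1} + v_{4} + v_{7}  so sig = ⟨3 | 1 1 1⟩
  P={2,9,10}:  v_{2} + v_{9} + v_{10} = 2·v_{1} + 2·v_{7} + v_{11}  so sig = ⟨3 | 1 2 2⟩
  P={1,3,7,11}:  v_{1} + v_{3} + v_{7} + v_{11} = v_{9}  so sig = ⟨4 | 1⟩
  P={1,4,7,11}:  v_{1} + v_{4} + v_{7} + v_{11} = v_{2}  so sig = ⟨4 | 1⟩
  P={1,6,7,11}:  v_{1} + v_{6} + v_{7} + v_{11} = v_{2} + v_{10}  so sig = ⟨4 | 1 1⟩

Hence PRS(X_Σ) =
    |P|=2: 9 collections, coeffs (), (), (1), (1,1), (1,1), (1,1,1), (1,1,1), (1,1,1), (1,1,1)
    |P|=3: 4 collections, coeffs (), (1,1), (1,1,1), (1,2,2)
    |P|=4: 3 collections, coeffs (1), (1), (1,1)


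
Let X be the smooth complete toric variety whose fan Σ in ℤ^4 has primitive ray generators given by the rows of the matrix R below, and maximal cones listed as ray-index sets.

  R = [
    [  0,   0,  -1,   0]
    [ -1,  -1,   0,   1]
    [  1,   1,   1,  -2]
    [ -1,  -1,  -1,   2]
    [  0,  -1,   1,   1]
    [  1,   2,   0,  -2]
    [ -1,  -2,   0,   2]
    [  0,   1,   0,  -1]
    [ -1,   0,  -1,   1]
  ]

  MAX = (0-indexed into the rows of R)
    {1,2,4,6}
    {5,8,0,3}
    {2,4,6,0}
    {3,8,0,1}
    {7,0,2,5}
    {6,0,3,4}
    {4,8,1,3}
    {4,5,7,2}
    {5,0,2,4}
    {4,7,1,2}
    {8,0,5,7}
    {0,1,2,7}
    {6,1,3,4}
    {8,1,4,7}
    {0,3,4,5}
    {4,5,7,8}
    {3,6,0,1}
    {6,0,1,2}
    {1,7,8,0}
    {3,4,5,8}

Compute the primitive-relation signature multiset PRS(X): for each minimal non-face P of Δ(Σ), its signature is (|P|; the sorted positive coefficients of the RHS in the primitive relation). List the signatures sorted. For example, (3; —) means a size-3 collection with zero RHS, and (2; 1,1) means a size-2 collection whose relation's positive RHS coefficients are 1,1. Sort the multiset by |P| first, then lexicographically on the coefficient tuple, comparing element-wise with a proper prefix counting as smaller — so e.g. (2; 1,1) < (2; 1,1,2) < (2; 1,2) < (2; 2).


The 10 primitive collections of Σ (r=9, n=4):

  • {2,3}:  v_{2} + v_{3} = 0  →  sig = (2; —)
  • {5,6}:  v_{5} + v_{6} = 0  →  sig = (2; —)
  • {1,5}:  v_{1} + v_{5} = v_{7}  →  sig = (2; 1)
  • {2,8}:  v_{2} + v_{8} = v_{7}  →  sig = (2; 1)
  • {3,7}:  v_{3} + v_{7} = v_{8}  →  sig = (2; 1)
  • {6,7}:  v_{6} + v_{7} = v_{1}  →  sig = (2; 1)
  • {6,8}:  v_{6} + v_{8} = v_{1} + v_{3}  →  sig = (2; 1,1)
  • {0,4,7}:  v_{0} + v_{4} + v_{7} = 0  →  sig = (3; —)
  • {0,1,4}:  v_{0} + v_{1} + v_{4} = v_{6}  →  sig = (3; 1)
  • {0,4,8}:  v_{0} + v_{4} + v_{8} = v_{3}  →  sig = (3; 1)

Sorted signature multiset PRS(X):
    (2; —)
    (2; —)
    (2; 1)
    (2; 1)
    (2; 1)
    (2; 1)
    (2; 1,1)
    (3; —)
    (3; 1)
    (3; 1)


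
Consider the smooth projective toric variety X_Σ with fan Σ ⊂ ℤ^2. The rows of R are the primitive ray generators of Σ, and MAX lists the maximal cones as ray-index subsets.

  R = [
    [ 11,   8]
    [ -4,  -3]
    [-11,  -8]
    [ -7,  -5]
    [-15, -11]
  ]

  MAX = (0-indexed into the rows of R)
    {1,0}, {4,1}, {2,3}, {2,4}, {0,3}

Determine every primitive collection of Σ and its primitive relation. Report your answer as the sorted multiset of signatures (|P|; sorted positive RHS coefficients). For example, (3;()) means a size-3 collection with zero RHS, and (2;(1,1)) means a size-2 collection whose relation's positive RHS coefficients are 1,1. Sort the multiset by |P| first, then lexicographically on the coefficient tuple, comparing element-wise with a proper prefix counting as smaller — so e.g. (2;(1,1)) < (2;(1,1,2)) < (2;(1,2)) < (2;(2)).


Minimal non-faces — 5 found among 5 rays, 5 max cones:

  • {0,2}:  v_{0} + v_{2} = 0 ; sig = (2;())
  • {0,4}:  v_{0} + v_{4} = v_{1} ; sig = (2;(1))
  • {1,2}:  v_{1} + v_{2} = v_{4} ; sig = (2;(1))
  • {1,3}:  v_{1} + v_{3} = v_{2} ; sig = (2;(1))
  • {3,4}:  v_{3} + v_{4} = 2·v_{2} ; sig = (2;(2))

Hence PRS(X_Σ) =
    |P|=2: 5 collections, coeffs (), (1), (1), (1), (2)


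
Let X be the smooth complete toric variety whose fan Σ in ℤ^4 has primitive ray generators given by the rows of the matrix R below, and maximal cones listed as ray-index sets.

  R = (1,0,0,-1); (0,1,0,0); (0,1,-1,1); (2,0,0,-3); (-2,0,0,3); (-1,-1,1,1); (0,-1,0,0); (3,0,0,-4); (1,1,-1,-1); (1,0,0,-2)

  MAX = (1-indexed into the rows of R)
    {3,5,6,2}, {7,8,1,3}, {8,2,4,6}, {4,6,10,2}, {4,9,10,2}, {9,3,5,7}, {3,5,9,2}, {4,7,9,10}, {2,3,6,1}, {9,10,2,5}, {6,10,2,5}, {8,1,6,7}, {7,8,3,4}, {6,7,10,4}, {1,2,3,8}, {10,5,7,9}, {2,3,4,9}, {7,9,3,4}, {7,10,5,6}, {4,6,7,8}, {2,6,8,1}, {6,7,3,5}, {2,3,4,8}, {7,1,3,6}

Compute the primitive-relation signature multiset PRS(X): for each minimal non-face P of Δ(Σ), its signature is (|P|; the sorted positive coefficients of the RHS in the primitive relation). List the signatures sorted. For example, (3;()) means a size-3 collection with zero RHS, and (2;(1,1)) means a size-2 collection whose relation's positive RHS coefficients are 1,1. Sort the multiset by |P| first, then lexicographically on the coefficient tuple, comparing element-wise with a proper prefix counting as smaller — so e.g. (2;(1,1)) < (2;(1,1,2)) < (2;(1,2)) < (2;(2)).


|primitive collections| = 13. Relations:

  P={2,7}:  v_{2} + v_{7} = 0  ⇒ sig = (2;())
  P={4,5}:  v_{4} + v_{5} = 0  ⇒ sig = (2;())
  P={6,9}:  v_{6} + v_{9} = 0  ⇒ sig = (2;())
  P={1,4}:  v_{1} + v_{4} = v_{8}  ⇒ sig = (2;(1))
  P={1,10}:  v_{1} + v_{10} = v_{4}  ⇒ sig = (2;(1))
  P={3,10}:  v_{3} + v_{10} = v_{9}  ⇒ sig = (2;(1))
  P={5,8}:  v_{5} + v_{8} = v_{1}  ⇒ sig = (2;(1))
  P={1,5}:  v_{1} + v_{5} = v_{3} + v_{6}  ⇒ sig = (2;(1,1))
  P={1,9}:  v_{1} + v_{9} = v_{3} + v_{4}  ⇒ sig = (2;(1,1))
  P={8,9}:  v_{8} + v_{9} = v_{3} + 2·v_{4}  ⇒ sig = (2;(1,2))
  P={8,10}:  v_{8} + v_{10} = 2·v_{4}  ⇒ sig = (2;(2))
  P={3,4,6}:  v_{3} + v_{4} + v_{6} = v_{1}  ⇒ sig = (3;(1))
  P={3,6,8}:  v_{3} + v_{6} + v_{8} = 2·v_{1}  ⇒ sig = (3;(2))

Sorted signature multiset PRS(X):
    |P|=2: 11 collections, coeffs (), (), (), (1), (1), (1), (1), (1,1), (1,1), (1,2), (2)
    |P|=3: 2 collections, coeffs (1), (2)


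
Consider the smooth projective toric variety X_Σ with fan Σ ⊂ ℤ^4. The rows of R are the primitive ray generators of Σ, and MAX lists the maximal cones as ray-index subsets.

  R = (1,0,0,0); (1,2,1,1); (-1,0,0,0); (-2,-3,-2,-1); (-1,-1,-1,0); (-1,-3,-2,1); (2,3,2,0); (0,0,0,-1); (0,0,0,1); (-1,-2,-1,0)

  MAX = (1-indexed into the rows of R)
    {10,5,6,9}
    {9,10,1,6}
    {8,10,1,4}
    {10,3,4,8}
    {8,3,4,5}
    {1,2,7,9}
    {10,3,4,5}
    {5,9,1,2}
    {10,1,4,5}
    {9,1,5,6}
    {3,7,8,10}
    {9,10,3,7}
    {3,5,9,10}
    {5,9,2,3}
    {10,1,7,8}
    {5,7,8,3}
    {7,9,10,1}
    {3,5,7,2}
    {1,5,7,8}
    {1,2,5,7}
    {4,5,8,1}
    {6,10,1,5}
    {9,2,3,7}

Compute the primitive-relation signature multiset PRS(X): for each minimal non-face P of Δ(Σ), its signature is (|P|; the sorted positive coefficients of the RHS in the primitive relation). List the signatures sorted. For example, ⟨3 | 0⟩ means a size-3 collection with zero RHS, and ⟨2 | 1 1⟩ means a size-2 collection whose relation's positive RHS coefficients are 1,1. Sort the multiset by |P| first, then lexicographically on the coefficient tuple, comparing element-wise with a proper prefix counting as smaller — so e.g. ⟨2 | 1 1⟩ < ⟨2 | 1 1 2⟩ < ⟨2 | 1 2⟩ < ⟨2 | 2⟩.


Primitive collections (16):

  P = {1,3}:  v_{1} + v_{3} = 0  →  sig = ⟨2 | 0⟩
  P = {8,9}:  v_{8} + v_{9} = 0  →  sig = ⟨2 | 0⟩
  P = {2,4}:  v_{2} + v_{4} = v_{5}  →  sig = ⟨2 | 1⟩
  P = {2,10}:  v_{2} + v_{10} = v_{9}  →  sig = ⟨2 | 1⟩
  P = {4,7}:  v_{4} + v_{7} = v_{8}  →  sig = ⟨2 | 1⟩
  P = {2,8}:  v_{2} + v_{8} = v_{5} + v_{7}  →  sig = ⟨2 | 1 1⟩
  P = {4,9}:  v_{4} + v_{9} = v_{5} + v_{10}  →  sig = ⟨2 | 1 1⟩
  P = {6,7}:  v_{6} + v_{7} = v_{1} + v_{9}  →  sig = ⟨2 | 1 1⟩
  P = {3,6}:  v_{3} + v_{6} = v_{5} + v_{9} + v_{10}  →  sig = ⟨2 | 1 1 1⟩
  P = {6,8}:  v_{6} + v_{8} = v_{1} + v_{5} + v_{10}  →  sig = ⟨2 | 1 1 1⟩
  P = {2,6}:  v_{2} + v_{6} = v_{1} + v_{5} + 2·v_{9}  →  sig = ⟨2 | 1 1 2⟩
  P = {4,6}:  v_{4} + v_{6} = v_{1} + 2·v_{5} + 2·v_{10}  →  sig = ⟨2 | 1 2 2⟩
  P = {5,7,10}:  v_{5} + v_{7} + v_{10} = 0  →  sig = ⟨3 | 0⟩
  P = {5,7,9}:  v_{5} + v_{7} + v_{9} = v_{2}  →  sig = ⟨3 | 1⟩
  P = {5,8,10}:  v_{5} + v_{8} + v_{10} = v_{4}  →  sig = ⟨3 | 1⟩
  P = {1,5,9,10}:  v_{1} + v_{5} + v_{9} + v_{10} = v_{6}  →  sig = ⟨4 | 1⟩

Sorted signature multiset PRS(X):
[⟨2 | 0⟩, ⟨2 | 0⟩, ⟨2 | 1⟩, ⟨2 | 1⟩, ⟨2 | 1⟩, ⟨2 | 1 1⟩, ⟨2 | 1 1⟩, ⟨2 | 1 1⟩, ⟨2 | 1 1 1⟩, ⟨2 | 1 1 1⟩, ⟨2 | 1 1 2⟩, ⟨2 | 1 2 2⟩, ⟨3 | 0⟩, ⟨3 | 1⟩, ⟨3 | 1⟩, ⟨4 | 1⟩]


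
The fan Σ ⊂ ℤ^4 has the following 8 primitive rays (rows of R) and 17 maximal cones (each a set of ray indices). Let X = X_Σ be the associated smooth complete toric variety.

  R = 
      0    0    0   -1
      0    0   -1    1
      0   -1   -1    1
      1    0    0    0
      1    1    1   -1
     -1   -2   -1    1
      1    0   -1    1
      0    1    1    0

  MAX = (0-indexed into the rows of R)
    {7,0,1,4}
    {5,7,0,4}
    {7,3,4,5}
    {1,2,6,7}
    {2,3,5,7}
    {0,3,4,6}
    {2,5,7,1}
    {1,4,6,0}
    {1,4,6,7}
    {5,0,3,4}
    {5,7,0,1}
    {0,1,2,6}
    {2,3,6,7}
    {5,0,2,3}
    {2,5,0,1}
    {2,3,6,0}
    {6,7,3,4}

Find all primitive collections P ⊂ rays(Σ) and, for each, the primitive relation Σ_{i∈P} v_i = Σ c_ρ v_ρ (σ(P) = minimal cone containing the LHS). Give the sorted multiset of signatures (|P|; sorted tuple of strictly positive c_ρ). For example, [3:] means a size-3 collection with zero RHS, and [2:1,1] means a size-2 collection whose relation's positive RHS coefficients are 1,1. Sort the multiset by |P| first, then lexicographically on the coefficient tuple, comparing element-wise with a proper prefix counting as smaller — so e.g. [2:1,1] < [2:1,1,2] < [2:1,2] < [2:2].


Σ has 7 primitive collections:

  • {1,3}:  v_{1} + v_{3} = v_{6}  ⟹  sig = [2:1]
  • {2,4}:  v_{2} + v_{4} = v_{3}  ⟹  sig = [2:1]
  • {5,6}:  v_{5} + v_{6} = 2·v_{2}  ⟹  sig = [2:2]
  • {0,2,7}:  v_{0} + v_{2} + v_{7} = 0  ⟹  sig = [3:]
  • {0,3,7}:  v_{0} + v_{3} + v_{7} = v_{4}  ⟹  sig = [3:1]
  • {1,4,5}:  v_{1} + v_{4} + v_{5} = v_{2}  ⟹  sig = [3:1]
  • {0,6,7}:  v_{0} + v_{6} + v_{7} = v_{1} + v_{4}  ⟹  sig = [3:1,1]

Sorted signature multiset PRS(X):
    [2:1]
    [2:1]
    [2:2]
    [3:]
    [3:1]
    [3:1]
    [3:1,1]


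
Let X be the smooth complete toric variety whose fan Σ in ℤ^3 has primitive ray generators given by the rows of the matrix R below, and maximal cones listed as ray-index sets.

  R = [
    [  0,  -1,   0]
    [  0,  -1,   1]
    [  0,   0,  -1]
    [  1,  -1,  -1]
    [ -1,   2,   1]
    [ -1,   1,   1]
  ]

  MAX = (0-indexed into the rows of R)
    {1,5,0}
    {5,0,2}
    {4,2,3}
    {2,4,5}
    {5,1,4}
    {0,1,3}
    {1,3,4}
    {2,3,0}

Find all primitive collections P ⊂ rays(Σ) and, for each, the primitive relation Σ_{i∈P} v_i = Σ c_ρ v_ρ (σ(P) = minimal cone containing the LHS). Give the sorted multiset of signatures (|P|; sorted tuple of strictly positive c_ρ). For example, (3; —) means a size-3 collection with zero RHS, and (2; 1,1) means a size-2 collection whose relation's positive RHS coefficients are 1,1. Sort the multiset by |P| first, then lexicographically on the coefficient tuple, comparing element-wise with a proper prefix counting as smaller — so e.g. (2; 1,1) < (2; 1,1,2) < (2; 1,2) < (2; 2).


3 minimal non-faces of Δ(Σ) (on 6 rays):

  P={3,5}:  v_{3} + v_{5} = 0  ⟹  sig = (2; —)
  P={0,4}:  v_{0} + v_{4} = v_{5}  ⟹  sig = (2; 1)
  P={1,2}:  v_{1} + v_{2} = v_{0}  ⟹  sig = (2; 1)

Signatures (|P|; sorted positive RHS coefficients), sorted:
    |P|=2: 3 collections, coeffs (), (1), (1)


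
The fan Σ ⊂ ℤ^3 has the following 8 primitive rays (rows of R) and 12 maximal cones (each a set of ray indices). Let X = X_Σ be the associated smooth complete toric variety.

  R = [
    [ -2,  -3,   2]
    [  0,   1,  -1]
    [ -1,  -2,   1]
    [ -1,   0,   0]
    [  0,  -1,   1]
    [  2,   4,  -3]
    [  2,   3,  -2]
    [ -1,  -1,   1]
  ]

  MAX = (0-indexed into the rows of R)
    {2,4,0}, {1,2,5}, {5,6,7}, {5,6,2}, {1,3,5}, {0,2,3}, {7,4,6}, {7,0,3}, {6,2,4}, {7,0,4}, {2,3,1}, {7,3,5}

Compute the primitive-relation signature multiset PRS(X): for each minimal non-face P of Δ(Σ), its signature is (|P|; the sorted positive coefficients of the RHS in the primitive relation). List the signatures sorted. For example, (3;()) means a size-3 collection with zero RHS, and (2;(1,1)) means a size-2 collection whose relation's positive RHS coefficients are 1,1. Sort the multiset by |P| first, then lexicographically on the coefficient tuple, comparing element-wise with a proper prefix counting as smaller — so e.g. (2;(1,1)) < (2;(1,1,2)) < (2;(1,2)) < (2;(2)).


Δ(Σ) — 8 vertices, 11 min non-faces:

  P = {0,6}:  v_{0} + v_{6} = 0  ⟹  sig = (2;())
  P = {1,4}:  v_{1} + v_{4} = 0  ⟹  sig = (2;())
  P = {0,5}:  v_{0} + v_{5} = v_{1}  ⟹  sig = (2;(1))
  P = {1,6}:  v_{1} + v_{6} = v_{5}  ⟹  sig = (2;(1))
  P = {1,7}:  v_{1} + v_{7} = v_{3}  ⟹  sig = (2;(1))
  P = {2,7}:  v_{2} + v_{7} = v_{0}  ⟹  sig = (2;(1))
  P = {3,4}:  v_{3} + v_{4} = v_{7}  ⟹  sig = (2;(1))
  P = {4,5}:  v_{4} + v_{5} = v_{6}  ⟹  sig = (2;(1))
  P = {0,1}:  v_{0} + v_{1} = v_{2} + v_{3}  ⟹  sig = (2;(1,1))
  P = {3,6}:  v_{3} + v_{6} = v_{5} + v_{7}  ⟹  sig = (2;(1,1))
  P = {2,3,5}:  v_{2} + v_{3} + v_{5} = 2·v_{1}  ⟹  sig = (3;(2))

Signatures (|P|; sorted positive RHS coefficients), sorted:
    (2;())
    (2;())
    (2;(1))
    (2;(1))
    (2;(1))
    (2;(1))
    (2;(1))
    (2;(1))
    (2;(1,1))
    (2;(1,1))
    (3;(2))


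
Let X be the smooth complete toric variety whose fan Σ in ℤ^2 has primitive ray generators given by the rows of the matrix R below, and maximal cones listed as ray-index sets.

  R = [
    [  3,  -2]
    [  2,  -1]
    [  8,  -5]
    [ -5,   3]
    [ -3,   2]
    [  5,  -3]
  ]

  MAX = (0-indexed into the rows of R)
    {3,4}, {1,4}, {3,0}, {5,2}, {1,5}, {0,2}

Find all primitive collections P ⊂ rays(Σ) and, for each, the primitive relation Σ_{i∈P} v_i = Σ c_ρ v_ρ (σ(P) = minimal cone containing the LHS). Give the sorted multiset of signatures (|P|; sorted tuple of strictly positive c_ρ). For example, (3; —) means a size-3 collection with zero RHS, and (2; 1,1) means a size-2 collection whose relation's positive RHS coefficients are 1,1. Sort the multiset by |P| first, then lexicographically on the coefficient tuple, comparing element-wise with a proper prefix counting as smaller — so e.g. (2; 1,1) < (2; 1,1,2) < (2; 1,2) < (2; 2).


The 9 primitive collections of Σ (r=6, n=2):

  {0,4}:  v_{0} + v_{4} = 0  ⇒ sig = (2; —)
  {3,5}:  v_{3} + v_{5} = 0  ⇒ sig = (2; —)
  {0,1}:  v_{0} + v_{1} = v_{5}  ⇒ sig = (2; 1)
  {0,5}:  v_{0} + v_{5} = v_{2}  ⇒ sig = (2; 1)
  {1,3}:  v_{1} + v_{3} = v_{4}  ⇒ sig = (2; 1)
  {2,3}:  v_{2} + v_{3} = v_{0}  ⇒ sig = (2; 1)
  {2,4}:  v_{2} + v_{4} = v_{5}  ⇒ sig = (2; 1)
  {4,5}:  v_{4} + v_{5} = v_{1}  ⇒ sig = (2; 1)
  {1,2}:  v_{1} + v_{2} = 2·v_{5}  ⇒ sig = (2; 2)

Hence PRS(X_Σ) =
    (2; —)
    (2; —)
    (2; 1)
    (2; 1)
    (2; 1)
    (2; 1)
    (2; 1)
    (2; 1)
    (2; 2)


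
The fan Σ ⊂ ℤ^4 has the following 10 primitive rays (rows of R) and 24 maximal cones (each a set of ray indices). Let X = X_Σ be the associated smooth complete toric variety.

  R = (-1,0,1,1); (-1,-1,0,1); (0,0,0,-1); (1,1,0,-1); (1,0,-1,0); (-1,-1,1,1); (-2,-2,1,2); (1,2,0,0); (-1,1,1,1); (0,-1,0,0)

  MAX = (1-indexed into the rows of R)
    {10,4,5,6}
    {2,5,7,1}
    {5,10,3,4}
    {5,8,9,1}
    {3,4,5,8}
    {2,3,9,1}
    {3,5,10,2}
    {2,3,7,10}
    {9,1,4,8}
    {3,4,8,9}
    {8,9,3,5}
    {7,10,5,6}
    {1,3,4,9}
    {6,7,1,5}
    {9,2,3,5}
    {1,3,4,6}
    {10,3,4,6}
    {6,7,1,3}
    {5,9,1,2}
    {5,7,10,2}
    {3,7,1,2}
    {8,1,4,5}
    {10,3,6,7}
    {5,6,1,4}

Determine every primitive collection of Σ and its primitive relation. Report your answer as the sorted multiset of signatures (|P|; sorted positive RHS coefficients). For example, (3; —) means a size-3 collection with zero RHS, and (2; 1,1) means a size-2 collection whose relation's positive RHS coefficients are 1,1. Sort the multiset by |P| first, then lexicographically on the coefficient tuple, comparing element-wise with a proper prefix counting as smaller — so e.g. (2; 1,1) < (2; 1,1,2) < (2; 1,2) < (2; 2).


Minimal non-faces — 16 found among 10 rays, 24 max cones:

  {2,4}:  v_{2} + v_{4} = 0  ⇒ sig = (2; —)
  {1,10}:  v_{1} + v_{10} = v_{6}  ⇒ sig = (2; 1)
  {2,6}:  v_{2} + v_{6} = v_{7}  ⇒ sig = (2; 1)
  {4,7}:  v_{4} + v_{7} = v_{6}  ⇒ sig = (2; 1)
  {9,10}:  v_{9} + v_{10} = v_{1}  ⇒ sig = (2; 1)
  {2,8}:  v_{2} + v_{8} = v_{5} + v_{9}  ⇒ sig = (2; 1,1)
  {8,10}:  v_{8} + v_{10} = v_{1} + v_{4} + v_{5}  ⇒ sig = (2; 1,1,1)
  {6,8}:  v_{6} + v_{8} = 2·v_{1} + v_{4} + v_{5}  ⇒ sig = (2; 1,1,2)
  {7,8}:  v_{7} + v_{8} = 2·v_{1} + v_{5}  ⇒ sig = (2; 1,2)
  {7,9}:  v_{7} + v_{9} = 2·v_{1} + v_{2}  ⇒ sig = (2; 1,2)
  {6,9}:  v_{6} + v_{9} = 2·v_{1}  ⇒ sig = (2; 2)
  {1,3,5}:  v_{1} + v_{3} + v_{5} = 0  ⇒ sig = (3; —)
  {3,5,6}:  v_{3} + v_{5} + v_{6} = v_{10}  ⇒ sig = (3; 1)
  {4,5,9}:  v_{4} + v_{5} + v_{9} = v_{8}  ⇒ sig = (3; 1)
  {1,3,8}:  v_{1} + v_{3} + v_{8} = v_{4} + v_{9}  ⇒ sig = (3; 1,1)
  {3,5,7}:  v_{3} + v_{5} + v_{7} = v_{2} + v_{10}  ⇒ sig = (3; 1,1)

so the primitive-relation signature multiset is
{ (2; —),  (2; 1) ×4,  (2; 1,1),  (2; 1,1,1),  (2; 1,1,2),  (2; 1,2) ×2,  (2; 2),  (3; —),  (3; 1) ×2,  (3; 1,1) ×2 }


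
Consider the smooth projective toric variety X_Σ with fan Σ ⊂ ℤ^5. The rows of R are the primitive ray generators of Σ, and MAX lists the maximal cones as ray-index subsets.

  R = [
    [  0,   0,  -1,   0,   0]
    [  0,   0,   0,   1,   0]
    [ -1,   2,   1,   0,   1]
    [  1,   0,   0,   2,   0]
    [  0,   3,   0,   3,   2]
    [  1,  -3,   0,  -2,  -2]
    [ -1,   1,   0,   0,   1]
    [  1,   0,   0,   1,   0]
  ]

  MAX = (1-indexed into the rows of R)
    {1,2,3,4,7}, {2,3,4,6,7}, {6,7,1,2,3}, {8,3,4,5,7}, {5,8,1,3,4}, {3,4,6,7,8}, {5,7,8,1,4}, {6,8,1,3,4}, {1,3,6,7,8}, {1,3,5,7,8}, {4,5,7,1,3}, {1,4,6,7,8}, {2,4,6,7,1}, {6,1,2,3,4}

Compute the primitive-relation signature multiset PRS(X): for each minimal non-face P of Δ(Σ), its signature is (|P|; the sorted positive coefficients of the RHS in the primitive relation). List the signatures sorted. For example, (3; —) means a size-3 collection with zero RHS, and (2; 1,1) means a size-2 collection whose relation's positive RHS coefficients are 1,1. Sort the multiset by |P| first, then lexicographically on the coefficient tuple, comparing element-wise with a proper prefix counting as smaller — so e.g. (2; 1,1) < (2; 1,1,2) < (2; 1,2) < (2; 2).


|primitive collections| = 5. Relations:

  {2,8}:  v_{2} + v_{8} = v_{4} ; sig = (2; 1)
  {5,6}:  v_{5} + v_{6} = v_{8} ; sig = (2; 1)
  {2,5}:  v_{2} + v_{5} = v_{1} + v_{3} + 2·v_{4} + v_{7} ; sig = (2; 1,1,1,2)
  {1,3,4,6,7}:  v_{1} + v_{3} + v_{4} + v_{6} + v_{7} = 0 ; sig = (5; —)
  {1,3,4,7,8}:  v_{1} + v_{3} + v_{4} + v_{7} + v_{8} = v_{5} ; sig = (5; 1)

so the primitive-relation signature multiset is
{ (2; 1) ×2,  (2; 1,1,1,2),  (5; —),  (5; 1) }


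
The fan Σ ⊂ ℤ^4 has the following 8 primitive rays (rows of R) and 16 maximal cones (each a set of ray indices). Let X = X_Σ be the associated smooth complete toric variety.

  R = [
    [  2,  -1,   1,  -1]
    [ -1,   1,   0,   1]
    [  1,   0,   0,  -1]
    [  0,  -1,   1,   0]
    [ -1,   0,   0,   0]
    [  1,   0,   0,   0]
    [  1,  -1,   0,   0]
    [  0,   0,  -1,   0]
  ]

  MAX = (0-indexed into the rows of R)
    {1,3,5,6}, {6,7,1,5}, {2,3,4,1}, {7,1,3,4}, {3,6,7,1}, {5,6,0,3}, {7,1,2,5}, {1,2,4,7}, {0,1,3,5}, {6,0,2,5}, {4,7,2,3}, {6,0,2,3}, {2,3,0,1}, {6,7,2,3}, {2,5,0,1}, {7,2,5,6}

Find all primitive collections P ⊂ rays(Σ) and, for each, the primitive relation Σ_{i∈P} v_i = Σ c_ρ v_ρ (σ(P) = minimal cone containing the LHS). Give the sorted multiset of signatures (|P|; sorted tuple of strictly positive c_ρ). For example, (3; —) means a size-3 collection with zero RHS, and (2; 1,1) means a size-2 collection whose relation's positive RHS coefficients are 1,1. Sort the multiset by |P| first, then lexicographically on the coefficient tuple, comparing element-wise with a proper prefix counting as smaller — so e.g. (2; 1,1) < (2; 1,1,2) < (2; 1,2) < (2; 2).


Σ has 9 primitive collections:

  P = {4,5}:  v_{4} + v_{5} = 0  so sig = (2; —)
  P = {0,4}:  v_{0} + v_{4} = v_{2} + v_{3}  so sig = (2; 1,1)
  P = {0,7}:  v_{0} + v_{7} = v_{2} + v_{6}  so sig = (2; 1,1)
  P = {4,6}:  v_{4} + v_{6} = v_{3} + v_{7}  so sig = (2; 1,1)
  P = {1,2,6}:  v_{1} + v_{2} + v_{6} = v_{5}  so sig = (3; 1)
  P = {2,3,5}:  v_{2} + v_{3} + v_{5} = v_{0}  so sig = (3; 1)
  P = {3,5,7}:  v_{3} + v_{5} + v_{7} = v_{6}  so sig = (3; 1)
  P = {0,1,6}:  v_{0} + v_{1} + v_{6} = v_{3} + 2·v_{5}  so sig = (3; 1,2)
  P = {1,2,3,7}:  v_{1} + v_{2} + v_{3} + v_{7} = 0  so sig = (4; —)

Hence PRS(X_Σ) =
[(2; —), (2; 1,1), (2; 1,1), (2; 1,1), (3; 1), (3; 1), (3; 1), (3; 1,2), (4; —)]


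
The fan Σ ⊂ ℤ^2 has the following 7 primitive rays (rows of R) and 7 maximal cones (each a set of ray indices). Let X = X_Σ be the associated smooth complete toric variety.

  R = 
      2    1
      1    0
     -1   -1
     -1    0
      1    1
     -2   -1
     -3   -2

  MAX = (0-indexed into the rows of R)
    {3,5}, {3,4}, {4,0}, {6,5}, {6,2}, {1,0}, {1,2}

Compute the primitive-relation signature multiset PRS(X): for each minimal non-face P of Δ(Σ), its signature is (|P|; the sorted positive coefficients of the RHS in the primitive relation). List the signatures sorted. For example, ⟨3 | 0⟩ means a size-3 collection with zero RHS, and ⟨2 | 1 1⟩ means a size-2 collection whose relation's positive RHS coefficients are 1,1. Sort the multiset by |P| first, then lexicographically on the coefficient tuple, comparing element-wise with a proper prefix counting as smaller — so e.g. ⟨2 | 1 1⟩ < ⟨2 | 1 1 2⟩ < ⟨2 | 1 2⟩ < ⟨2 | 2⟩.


Δ(Σ) — 7 vertices, 14 min non-faces:

  {0,5}:  v_{0} + v_{5} = 0  ⟹  sig = ⟨2 | 0⟩
  {1,3}:  v_{1} + v_{3} = 0  ⟹  sig = ⟨2 | 0⟩
  {2,4}:  v_{2} + v_{4} = 0  ⟹  sig = ⟨2 | 0⟩
  {0,2}:  v_{0} + v_{2} = v_{1}  ⟹  sig = ⟨2 | 1⟩
  {0,3}:  v_{0} + v_{3} = v_{4}  ⟹  sig = ⟨2 | 1⟩
  {0,6}:  v_{0} + v_{6} = v_{2}  ⟹  sig = ⟨2 | 1⟩
  {1,4}:  v_{1} + v_{4} = v_{0}  ⟹  sig = ⟨2 | 1⟩
  {1,5}:  v_{1} + v_{5} = v_{2}  ⟹  sig = ⟨2 | 1⟩
  {2,3}:  v_{2} + v_{3} = v_{5}  ⟹  sig = ⟨2 | 1⟩
  {2,5}:  v_{2} + v_{5} = v_{6}  ⟹  sig = ⟨2 | 1⟩
  {4,5}:  v_{4} + v_{5} = v_{3}  ⟹  sig = ⟨2 | 1⟩
  {4,6}:  v_{4} + v_{6} = v_{5}  ⟹  sig = ⟨2 | 1⟩
  {1,6}:  v_{1} + v_{6} = 2·v_{2}  ⟹  sig = ⟨2 | 2⟩
  {3,6}:  v_{3} + v_{6} = 2·v_{5}  ⟹  sig = ⟨2 | 2⟩

so the primitive-relation signature multiset is
{ ⟨2 | 0⟩ ×3,  ⟨2 | 1⟩ ×9,  ⟨2 | 2⟩ ×2 }


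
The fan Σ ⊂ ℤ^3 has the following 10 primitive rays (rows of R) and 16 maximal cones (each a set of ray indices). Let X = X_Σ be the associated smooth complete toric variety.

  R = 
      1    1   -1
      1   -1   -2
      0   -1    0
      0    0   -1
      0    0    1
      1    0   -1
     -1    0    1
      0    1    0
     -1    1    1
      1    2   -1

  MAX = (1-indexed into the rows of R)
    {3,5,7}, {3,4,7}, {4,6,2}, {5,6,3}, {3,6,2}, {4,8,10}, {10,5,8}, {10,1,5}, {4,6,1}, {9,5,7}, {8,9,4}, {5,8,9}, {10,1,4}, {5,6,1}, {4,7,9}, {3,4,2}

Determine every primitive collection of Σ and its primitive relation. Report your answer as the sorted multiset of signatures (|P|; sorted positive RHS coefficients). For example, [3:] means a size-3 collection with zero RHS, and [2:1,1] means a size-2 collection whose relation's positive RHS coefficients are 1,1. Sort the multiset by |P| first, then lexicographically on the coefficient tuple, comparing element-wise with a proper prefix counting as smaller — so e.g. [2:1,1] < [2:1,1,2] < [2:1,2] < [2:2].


Δ(Σ) — 10 vertices, 22 min non-faces:

  P={3,8}:  v_{3} + v_{8} = 0 — sig = [2:]
  P={4,5}:  v_{4} + v_{5} = 0 — sig = [2:]
  P={6,7}:  v_{6} + v_{7} = 0 — sig = [2:]
  P={1,3}:  v_{1} + v_{3} = v_{6} — sig = [2:1]
  P={1,7}:  v_{1} + v_{7} = v_{8} — sig = [2:1]
  P={1,8}:  v_{1} + v_{8} = v_{10} — sig = [2:1]
  P={2,9}:  v_{2} + v_{9} = v_{4} — sig = [2:1]
  P={3,9}:  v_{3} + v_{9} = v_{7} — sig = [2:1]
  P={3,10}:  v_{3} + v_{10} = v_{1} — sig = [2:1]
  P={6,8}:  v_{6} + v_{8} = v_{1} — sig = [2:1]
  P={6,9}:  v_{6} + v_{9} = v_{8} — sig = [2:1]
  P={7,8}:  v_{7} + v_{8} = v_{9} — sig = [2:1]
  P={2,5}:  v_{2} + v_{5} = v_{3} + v_{6} — sig = [2:1,1]
  P={2,7}:  v_{2} + v_{7} = v_{3} + v_{4} — sig = [2:1,1]
  P={2,8}:  v_{2} + v_{8} = v_{4} + v_{6} — sig = [2:1,1]
  P={2,10}:  v_{2} + v_{10} = v_{1} + v_{4} + v_{6} — sig = [2:1,1,1]
  P={1,2}:  v_{1} + v_{2} = v_{4} + 2·v_{6} — sig = [2:1,2]
  P={1,9}:  v_{1} + v_{9} = 2·v_{8} — sig = [2:2]
  P={6,10}:  v_{6} + v_{10} = 2·v_{1} — sig = [2:2]
  P={7,10}:  v_{7} + v_{10} = 2·v_{8} — sig = [2:2]
  P={9,10}:  v_{9} + v_{10} = 3·v_{8} — sig = [2:3]
  P={3,4,6}:  v_{3} + v_{4} + v_{6} = v_{2} — sig = [3:1]

Sorted signature multiset PRS(X):
    |P|=2: 21 collections, coeffs (), (), (), (1), (1), (1), (1), (1), (1), (1), (1), (1), (1,1), (1,1), (1,1), (1,1,1), (1,2), (2), (2), (2), (3)
    |P|=3: 1 collection, coeffs (1)
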